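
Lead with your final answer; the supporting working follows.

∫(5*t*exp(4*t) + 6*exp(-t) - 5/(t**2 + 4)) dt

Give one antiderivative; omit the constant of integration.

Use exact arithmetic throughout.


The answer is 5*t*exp(4*t)/4 - 5*exp(4*t)/16 - 5*atan(t/2)/2 - 6*exp(-t).
Step 1. Rewrite: now ∫(5*t*exp(4*t)) dt + ∫(-5/(t**2 + 4)) dt + ∫(6*exp(-t)) dt.
Step 2. Evaluate the standard form: now ∫(5*t*exp(4*t)) dt + ∫(-5/(t**2 + 4)) dt - 6*exp(-t).
Step 3. Evaluate the standard form: now -5*atan(t/2)/2 + ∫(5*t*exp(4*t)) dt - 6*exp(-t).
Step 4. Integrate ∫(5*t*exp(4*t)) dt by parts with u = t, dv = (5*exp(4*t)) dt, so v = 5*exp(4*t)/4: now 5*t*exp(4*t)/4 - 5*atan(t/2)/2 + ∫(-5*exp(4*t)/4) dt - 6*exp(-t).
Step 5. Evaluate the standard form: now 5*t*exp(4*t)/4 - 5*exp(4*t)/16 - 5*atan(t/2)/2 - 6*exp(-t).
Answer: 5*t*exp(4*t)/4 - 5*exp(4*t)/16 - 5*atan(t/2)/2 - 6*exp(-t).


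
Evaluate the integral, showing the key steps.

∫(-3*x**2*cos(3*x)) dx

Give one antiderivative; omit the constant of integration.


Step 1. Integrate ∫(-3*x**2*cos(3*x)) dx by parts with u = x**2, dv = (-3*cos(3*x)) dx, so v = -sin(3*x): now -x**2*sin(3*x) + ∫(2*x*sin(3*x)) dx.
Step 2. Integrate ∫(2*x*sin(3*x)) dx by parts with u = x, dv = (2*sin(3*x)) dx, so v = -2*cos(3*x)/3: now -x**2*sin(3*x) - 2*x*cos(3*x)/3 + ∫(2*cos(3*x)/3) dx.
Step 3. Evaluate the standard form: now -x**2*sin(3*x) - 2*x*cos(3*x)/3 + 2*sin(3*x)/9.
Answer: -x**2*sin(3*x) - 2*x*cos(3*x)/3 + 2*sin(3*x)/9.


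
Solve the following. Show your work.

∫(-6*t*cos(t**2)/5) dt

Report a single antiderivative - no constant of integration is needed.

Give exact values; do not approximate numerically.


Step 1. Substitute u = t**2, turning ∫(-6*t*cos(t**2)/5) dt into ∫(-3*cos(u)/5) du: now ∫(-3*cos(u)/5) du.
Step 2. Evaluate the standard form: now -3*sin(u)/5.
Step 3. Substitute back u = t**2: now -3*sin(t**2)/5.
Answer: -3*sin(t**2)/5.


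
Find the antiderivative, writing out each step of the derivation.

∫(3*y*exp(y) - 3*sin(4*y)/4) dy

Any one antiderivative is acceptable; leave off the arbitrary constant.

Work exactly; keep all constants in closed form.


Step 1. Rewrite: now ∫(3*y*exp(y)) dy + ∫(-3*sin(4*y)/4) dy.
Step 2. Evaluate the standard form: now 3*cos(4*y)/16 + ∫(3*y*exp(y)) dy.
Step 3. Integrate ∫(3*y*exp(y)) dy by parts with u = y, dv = (3*exp(y)) dy, so v = 3*exp(y): now 3*y*exp(y) + 3*cos(4*y)/16 + ∫(-3*exp(y)) dy.
Step 4. Evaluate the standard form: now 3*y*exp(y) - 3*exp(y) + 3*cos(4*y)/16.
Answer: 3*y*exp(y) - 3*exp(y) + 3*cos(4*y)/16.


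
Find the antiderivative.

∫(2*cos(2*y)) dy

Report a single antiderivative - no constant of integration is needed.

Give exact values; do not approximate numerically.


Answer: sin(2*y).


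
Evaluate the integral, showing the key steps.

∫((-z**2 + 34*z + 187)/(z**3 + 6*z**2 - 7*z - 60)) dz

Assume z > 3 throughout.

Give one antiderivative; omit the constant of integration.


Step 1. Decompose ∫((-z**2 + 34*z + 187)/(z**3 + 6*z**2 - 7*z - 60)) dz by partial fractions, (-z**2 + 34*z + 187)/(z**3 + 6*z**2 - 7*z - 60) = -1/(z + 5) - 5/(z + 4) + 5/(z - 3): now ∫(5/(z - 3)) dz + ∫(-5/(z + 4)) dz + ∫(-1/(z + 5)) dz.
Step 2. Evaluate the standard form [assuming z > 3]: now 5*log(z - 3) + ∫(-5/(z + 4)) dz + ∫(-1/(z + 5)) dz.
Step 3. Evaluate the standard form [assuming z > -4]: now 5*log(z - 3) - 5*log(z + 4) + ∫(-1/(z + 5)) dz.
Step 4. Evaluate the standard form [assuming z > -5]: now 5*log(z - 3) - 5*log(z + 4) - log(z + 5).
Answer: 5*log(z - 3) - 5*log(z + 4) - log(z + 5).


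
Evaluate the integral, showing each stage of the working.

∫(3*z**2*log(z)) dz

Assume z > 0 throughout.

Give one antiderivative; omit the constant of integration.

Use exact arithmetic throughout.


Step 1. Integrate ∫(3*z**2*log(z)) dz by parts with u = log(z), dv = (3*z**2) dz, so v = z**3 [assuming z > 0]: now z**3*log(z) + ∫(-z**2) dz.
Step 2. Evaluate the standard form: now z**3*log(z) - z**3/3.
Answer: z**3*log(z) - z**3/3.


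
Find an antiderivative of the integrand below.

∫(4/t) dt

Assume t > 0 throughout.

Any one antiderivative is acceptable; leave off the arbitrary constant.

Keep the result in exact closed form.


Answer: 4*log(t).


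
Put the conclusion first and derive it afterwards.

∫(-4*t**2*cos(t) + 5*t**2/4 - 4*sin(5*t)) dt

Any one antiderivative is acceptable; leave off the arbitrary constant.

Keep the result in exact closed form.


The answer is 5*t**3/12 - 4*t**2*sin(t) - 8*t*cos(t) + 8*sin(t) + 4*cos(5*t)/5.
Step 1. Rewrite: now ∫(5*t**2/4) dt + ∫(-4*t**2*cos(t)) dt + ∫(-4*sin(5*t)) dt.
Step 2. Evaluate the standard form: now 4*cos(5*t)/5 + ∫(5*t**2/4) dt + ∫(-4*t**2*cos(t)) dt.
Step 3. Integrate ∫(-4*t**2*cos(t)) dt by parts with u = t**2, dv = (-4*cos(t)) dt, so v = -4*sin(t): now -4*t**2*sin(t) + 4*cos(5*t)/5 + ∫(5*t**2/4) dt + ∫(8*t*sin(t)) dt.
Step 4. Integrate ∫(8*t*sin(t)) dt by parts with u = t, dv = (8*sin(t)) dt, so v = -8*cos(t): now -4*t**2*sin(t) - 8*t*cos(t) + 4*cos(5*t)/5 + ∫(5*t**2/4) dt + ∫(8*cos(t)) dt.
Step 5. Evaluate the standard form: now -4*t**2*sin(t) - 8*t*cos(t) + 8*sin(t) + 4*cos(5*t)/5 + ∫(5*t**2/4) dt.
Step 6. Evaluate the standard form: now 5*t**3/12 - 4*t**2*sin(t) - 8*t*cos(t) + 8*sin(t) + 4*cos(5*t)/5.
Answer: 5*t**3/12 - 4*t**2*sin(t) - 8*t*cos(t) + 8*sin(t) + 4*cos(5*t)/5.


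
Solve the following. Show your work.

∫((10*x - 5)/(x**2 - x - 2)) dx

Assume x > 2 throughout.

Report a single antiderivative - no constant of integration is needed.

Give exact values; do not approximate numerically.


Step 1. Decompose ∫((10*x - 5)/(x**2 - x - 2)) dx by partial fractions, (10*x - 5)/(x**2 - x - 2) = 5/(x + 1) + 5/(x - 2): now ∫(5/(x - 2)) dx + ∫(5/(x + 1)) dx.
Step 2. Evaluate the standard form [assuming x > 2]: now 5*log(x - 2) + ∫(5/(x + 1)) dx.
Step 3. Evaluate the standard form [assuming x > -1]: now 5*log(x - 2) + 5*log(x + 1).
Answer: 5*log(x - 2) + 5*log(x + 1).


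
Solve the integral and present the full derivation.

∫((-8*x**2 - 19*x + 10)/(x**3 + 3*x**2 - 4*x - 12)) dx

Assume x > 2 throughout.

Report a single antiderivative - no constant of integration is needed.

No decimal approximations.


Step 1. Decompose ∫((-8*x**2 - 19*x + 10)/(x**3 + 3*x**2 - 4*x - 12)) dx by partial fractions, (-8*x**2 - 19*x + 10)/(x**3 + 3*x**2 - 4*x - 12) = -1/(x + 3) - 4/(x + 2) - 3/(x - 2): now ∫(-3/(x - 2)) dx + ∫(-4/(x + 2)) dx + ∫(-1/(x + 3)) dx.
Step 2. Evaluate the standard form [assuming x > 2]: now -3*log(x - 2) + ∫(-4/(x + 2)) dx + ∫(-1/(x + 3)) dx.
Step 3. Evaluate the standard form [assuming x > -3]: now -3*log(x - 2) - log(x + 3) + ∫(-4/(x + 2)) dx.
Step 4. Evaluate the standard form [assuming x > -2]: now -3*log(x - 2) - 4*log(x + 2) - log(x + 3).
Answer: -3*log(x - 2) - 4*log(x + 2) - log(x + 3).


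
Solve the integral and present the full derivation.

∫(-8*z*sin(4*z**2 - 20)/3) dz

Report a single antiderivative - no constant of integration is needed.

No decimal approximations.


Step 1. Substitute u = z**2 - 5, turning ∫(-8*z*sin(4*z**2 - 20)/3) dz into ∫(-4*sin(4*u)/3) du: now ∫(-4*sin(4*u)/3) du.
Step 2. Evaluate the standard form: now cos(4*u)/3.
Step 3. Substitute back u = z**2 - 5: now cos(4*z**2 - 20)/3.
Answer: cos(4*z**2 - 20)/3.


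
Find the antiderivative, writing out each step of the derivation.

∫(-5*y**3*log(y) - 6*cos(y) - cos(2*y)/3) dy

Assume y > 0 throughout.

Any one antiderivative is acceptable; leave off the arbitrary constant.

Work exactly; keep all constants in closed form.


Step 1. Rewrite: now ∫(-5*y**3*log(y)) dy + ∫(-6*cos(y)) dy + ∫(-cos(2*y)/3) dy.
Step 2. Evaluate the standard form: now -sin(2*y)/6 + ∫(-5*y**3*log(y)) dy + ∫(-6*cos(y)) dy.
Step 3. Evaluate the standard form: now -6*sin(y) - sin(2*y)/6 + ∫(-5*y**3*log(y)) dy.
Step 4. Integrate ∫(-5*y**3*log(y)) dy by parts with u = log(y), dv = (-5*y**3) dy, so v = -5*y**4/4 [assuming y > 0]: now -5*y**4*log(y)/4 - 6*sin(y) - sin(2*y)/6 + ∫(5*y**3/4) dy.
Step 5. Evaluate the standard form: now -5*y**4*log(y)/4 + 5*y**4/16 - 6*sin(y) - sin(2*y)/6.
Answer: -5*y**4*log(y)/4 + 5*y**4/16 - 6*sin(y) - sin(2*y)/6.


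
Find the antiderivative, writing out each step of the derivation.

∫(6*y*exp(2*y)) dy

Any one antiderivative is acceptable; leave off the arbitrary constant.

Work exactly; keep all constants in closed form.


Step 1. Integrate ∫(6*y*exp(2*y)) dy by parts with u = y, dv = (6*exp(2*y)) dy, so v = 3*exp(2*y): now 3*y*exp(2*y) + ∫(-3*exp(2*y)) dy.
Step 2. Evaluate the standard form: now 3*y*exp(2*y) - 3*exp(2*y)/2.
Answer: 3*y*exp(2*y) - 3*exp(2*y)/2.


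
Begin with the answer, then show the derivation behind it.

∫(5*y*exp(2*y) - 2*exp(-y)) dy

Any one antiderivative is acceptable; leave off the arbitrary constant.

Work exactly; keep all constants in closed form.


The answer is 5*y*exp(2*y)/2 - 5*exp(2*y)/4 + 2*exp(-y).
Step 1. Rewrite: now ∫(5*y*exp(2*y)) dy + ∫(-2*exp(-y)) dy.
Step 2. Evaluate the standard form: now ∫(5*y*exp(2*y)) dy + 2*exp(-y).
Step 3. Integrate ∫(5*y*exp(2*y)) dy by parts with u = y, dv = (5*exp(2*y)) dy, so v = 5*exp(2*y)/2: now 5*y*exp(2*y)/2 + ∫(-5*exp(2*y)/2) dy + 2*exp(-y).
Step 4. Evaluate the standard form: now 5*y*exp(2*y)/2 - 5*exp(2*y)/4 + 2*exp(-y).
Answer: 5*y*exp(2*y)/2 - 5*exp(2*y)/4 + 2*exp(-y).


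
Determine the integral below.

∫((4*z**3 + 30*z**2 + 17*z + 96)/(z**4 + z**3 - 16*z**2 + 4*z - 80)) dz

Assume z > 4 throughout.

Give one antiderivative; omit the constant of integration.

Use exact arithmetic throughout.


Answer: 5*log(z - 4) - log(z + 5) + atan(z/2)/2.


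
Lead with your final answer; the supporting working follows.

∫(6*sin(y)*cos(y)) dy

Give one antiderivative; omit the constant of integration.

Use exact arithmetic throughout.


The answer is 3*sin(y)**2.
Step 1. Substitute u = sin(y), turning ∫(6*sin(y)*cos(y)) dy into ∫(6*u) du: now ∫(6*u) du.
Step 2. Evaluate the standard form: now 3*u**2.
Step 3. Substitute back u = sin(y): now 3*sin(y)**2.
Answer: 3*sin(y)**2.


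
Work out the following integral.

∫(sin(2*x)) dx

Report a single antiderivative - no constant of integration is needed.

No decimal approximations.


Answer: -cos(2*x)/2.


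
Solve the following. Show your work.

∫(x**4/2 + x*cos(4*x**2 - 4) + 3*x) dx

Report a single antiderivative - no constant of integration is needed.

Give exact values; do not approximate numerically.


Step 1. Rewrite: now ∫(3*x) dx + ∫(x**4/2) dx + ∫(x*cos(4*x**2 - 4)) dx.
Step 2. Evaluate the standard form: now 3*x**2/2 + ∫(x**4/2) dx + ∫(x*cos(4*x**2 - 4)) dx.
Step 3. Evaluate the standard form: now x**5/10 + 3*x**2/2 + ∫(x*cos(4*x**2 - 4)) dx.
Step 4. Substitute u = x**2 - 1, turning ∫(x*cos(4*x**2 - 4)) dx into ∫(cos(4*u)/2) du: now x**5/10 + 3*x**2/2 + ∫(cos(4*u)/2) du.
Step 5. Evaluate the standard form: now x**5/10 + 3*x**2/2 + sin(4*u)/8.
Step 6. Substitute back u = x**2 - 1: now x**5/10 + 3*x**2/2 + sin(4*x**2 - 4)/8.
Answer: x**5/10 + 3*x**2/2 + sin(4*x**2 - 4)/8.


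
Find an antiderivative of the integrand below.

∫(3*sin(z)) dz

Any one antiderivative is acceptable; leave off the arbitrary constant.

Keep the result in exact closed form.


Answer: -3*cos(z).


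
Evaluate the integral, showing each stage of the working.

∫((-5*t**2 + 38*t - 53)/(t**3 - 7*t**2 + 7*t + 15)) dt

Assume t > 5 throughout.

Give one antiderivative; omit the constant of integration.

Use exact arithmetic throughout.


Step 1. Decompose ∫((-5*t**2 + 38*t - 53)/(t**3 - 7*t**2 + 7*t + 15)) dt by partial fractions, (-5*t**2 + 38*t - 53)/(t**3 - 7*t**2 + 7*t + 15) = -4/(t + 1) - 2/(t - 3) + 1/(t - 5): now ∫(1/(t - 5)) dt + ∫(-2/(t - 3)) dt + ∫(-4/(t + 1)) dt.
Step 2. Evaluate the standard form [assuming t > -1]: now -4*log(t + 1) + ∫(1/(t - 5)) dt + ∫(-2/(t - 3)) dt.
Step 3. Evaluate the standard form [assuming t > 3]: now -2*log(t - 3) - 4*log(t + 1) + ∫(1/(t - 5)) dt.
Step 4. Evaluate the standard form [assuming t > 5]: now log(t - 5) - 2*log(t - 3) - 4*log(t + 1).
Answer: log(t - 5) - 2*log(t - 3) - 4*log(t + 1).


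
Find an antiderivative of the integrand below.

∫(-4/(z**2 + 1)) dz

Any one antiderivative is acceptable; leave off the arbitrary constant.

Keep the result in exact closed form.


Answer: -4*atan(z).


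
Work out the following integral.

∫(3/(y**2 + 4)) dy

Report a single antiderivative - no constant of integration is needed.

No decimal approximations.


Answer: 3*atan(y/2)/2.


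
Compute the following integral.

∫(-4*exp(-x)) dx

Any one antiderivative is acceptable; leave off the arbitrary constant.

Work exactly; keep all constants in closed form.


Answer: 4*exp(-x).


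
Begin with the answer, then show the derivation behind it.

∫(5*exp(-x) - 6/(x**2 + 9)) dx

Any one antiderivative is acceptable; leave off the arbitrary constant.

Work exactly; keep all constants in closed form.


The answer is -2*atan(x/3) - 5*exp(-x).
Step 1. Rewrite: now ∫(-6/(x**2 + 9)) dx + ∫(5*exp(-x)) dx.
Step 2. Evaluate the standard form: now -2*atan(x/3) + ∫(5*exp(-x)) dx.
Step 3. Evaluate the standard form: now -2*atan(x/3) - 5*exp(-x).
Answer: -2*atan(x/3) - 5*exp(-x).


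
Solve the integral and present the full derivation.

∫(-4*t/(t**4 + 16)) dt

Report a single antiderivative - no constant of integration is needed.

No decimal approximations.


Step 1. Substitute u = t**2, turning ∫(-4*t/(t**4 + 16)) dt into ∫(-2/(u**2 + 16)) du: now ∫(-2/(u**2 + 16)) du.
Step 2. Evaluate the standard form: now -atan(u/4)/2.
Step 3. Substitute back u = t**2: now -atan(t**2/4)/2.
Answer: -atan(t**2/4)/2.


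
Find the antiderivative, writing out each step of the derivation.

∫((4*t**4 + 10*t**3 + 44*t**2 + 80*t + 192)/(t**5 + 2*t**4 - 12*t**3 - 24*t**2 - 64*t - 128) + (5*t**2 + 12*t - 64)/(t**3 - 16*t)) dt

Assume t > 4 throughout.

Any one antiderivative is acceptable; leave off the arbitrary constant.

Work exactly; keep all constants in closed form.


Step 1. Rewrite: now ∫((5*t**2 + 12*t - 64)/(t**3 - 16*t)) dt + ∫((4*t**4 + 10*t**3 + 44*t**2 + 80*t + 192)/(t**5 + 2*t**4 - 12*t**3 - 24*t**2 - 64*t - 128)) dt.
Step 2. Decompose ∫((5*t**2 + 12*t - 64)/(t**3 - 16*t)) dt by partial fractions, (5*t**2 + 12*t - 64)/(t**3 - 16*t) = -1/(t + 4) + 2/(t - 4) + 4/t: now ∫(4/t) dt + ∫((4*t**4 + 10*t**3 + 44*t**2 + 80*t + 192)/(t**5 + 2*t**4 - 12*t**3 - 24*t**2 - 64*t - 128)) dt + ∫(2/(t - 4)) dt + ∫(-1/(t + 4)) dt.
Step 3. Evaluate the standard form [assuming t > -4]: now -log(t + 4) + ∫(4/t) dt + ∫((4*t**4 + 10*t**3 + 44*t**2 + 80*t + 192)/(t**5 + 2*t**4 - 12*t**3 - 24*t**2 - 64*t - 128)) dt + ∫(2/(t - 4)) dt.
Step 4. Evaluate the standard form [assuming t > 4]: now 2*log(t - 4) - log(t + 4) + ∫(4/t) dt + ∫((4*t**4 + 10*t**3 + 44*t**2 + 80*t + 192)/(t**5 + 2*t**4 - 12*t**3 - 24*t**2 - 64*t - 128)) dt.
Step 5. Evaluate the standard form [assuming t > 0]: now 4*log(t) + 2*log(t - 4) - log(t + 4) + ∫((4*t**4 + 10*t**3 + 44*t**2 + 80*t + 192)/(t**5 + 2*t**4 - 12*t**3 - 24*t**2 - 64*t - 128)) dt.
Step 6. Decompose ∫((4*t**4 + 10*t**3 + 44*t**2 + 80*t + 192)/(t**5 + 2*t**4 - 12*t**3 - 24*t**2 - 64*t - 128)) dt by partial fractions, (4*t**4 + 10*t**3 + 44*t**2 + 80*t + 192)/(t**5 + 2*t**4 - 12*t**3 - 24*t**2 - 64*t - 128) = -2/(t**2 + 4) + 3/(t + 4) - 2/(t + 2) + 3/(t - 4): now 4*log(t) + 2*log(t - 4) - log(t + 4) + ∫(3/(t - 4)) dt + ∫(-2/(t + 2)) dt + ∫(3/(t + 4)) dt + ∫(-2/(t**2 + 4)) dt.
Step 7. Evaluate the standard form [assuming t > 4]: now 4*log(t) + 5*log(t - 4) - log(t + 4) + ∫(-2/(t + 2)) dt + ∫(3/(t + 4)) dt + ∫(-2/(t**2 + 4)) dt.
Step 8. Evaluate the standard form [assuming t > -4]: now 4*log(t) + 5*log(t - 4) + 2*log(t + 4) + ∫(-2/(t + 2)) dt + ∫(-2/(t**2 + 4)) dt.
Step 9. Evaluate the standard form [assuming t > -2]: now 4*log(t) + 5*log(t - 4) - 2*log(t + 2) + 2*log(t + 4) + ∫(-2/(t**2 + 4)) dt.
Step 10. Evaluate the standard form: now 4*log(t) + 5*log(t - 4) - 2*log(t + 2) + 2*log(t + 4) - atan(t/2).
Answer: 4*log(t) + 5*log(t - 4) - 2*log(t + 2) + 2*log(t + 4) - atan(t/2).


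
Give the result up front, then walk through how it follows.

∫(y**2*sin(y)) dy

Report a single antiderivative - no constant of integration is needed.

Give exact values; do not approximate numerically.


The answer is -y**2*cos(y) + 2*y*sin(y) + 2*cos(y).
Step 1. Integrate ∫(y**2*sin(y)) dy by parts with u = y**2, dv = (sin(y)) dy, so v = -cos(y): now -y**2*cos(y) + ∫(2*y*cos(y)) dy.
Step 2. Integrate ∫(2*y*cos(y)) dy by parts with u = y, dv = (2*cos(y)) dy, so v = 2*sin(y): now -y**2*cos(y) + 2*y*sin(y) + ∫(-2*sin(y)) dy.
Step 3. Evaluate the standard form: now -y**2*cos(y) + 2*y*sin(y) + 2*cos(y).
Answer: -y**2*cos(y) + 2*y*sin(y) + 2*cos(y).


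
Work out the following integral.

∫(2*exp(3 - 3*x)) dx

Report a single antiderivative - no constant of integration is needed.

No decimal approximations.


Answer: -2*exp(3 - 3*x)/3.


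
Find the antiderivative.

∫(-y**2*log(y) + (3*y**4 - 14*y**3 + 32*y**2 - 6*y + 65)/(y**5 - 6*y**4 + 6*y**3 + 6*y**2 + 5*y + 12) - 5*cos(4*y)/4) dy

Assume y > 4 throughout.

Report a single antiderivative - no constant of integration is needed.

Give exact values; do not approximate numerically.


Answer: -y**3*log(y)/3 + y**3/9 + 5*log(y - 4) - 5*log(y - 3) + 3*log(y + 1) - 5*sin(4*y)/16 + 2*atan(y).


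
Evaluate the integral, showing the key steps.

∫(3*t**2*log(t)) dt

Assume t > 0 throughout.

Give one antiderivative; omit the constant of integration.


Step 1. Integrate ∫(3*t**2*log(t)) dt by parts with u = log(t), dv = (3*t**2) dt, so v = t**3 [assuming t > 0]: now t**3*log(t) + ∫(-t**2) dt.
Step 2. Evaluate the standard form: now t**3*log(t) - t**3/3.
Answer: t**3*log(t) - t**3/3.


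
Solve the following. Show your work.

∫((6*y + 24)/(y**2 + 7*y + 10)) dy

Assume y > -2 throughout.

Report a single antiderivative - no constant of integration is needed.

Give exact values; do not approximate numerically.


Step 1. Decompose ∫((6*y + 24)/(y**2 + 7*y + 10)) dy by partial fractions, (6*y + 24)/(y**2 + 7*y + 10) = 2/(y + 5) + 4/(y + 2): now ∫(4/(y + 2)) dy + ∫(2/(y + 5)) dy.
Step 2. Evaluate the standard form [assuming y > -2]: now 4*log(y + 2) + ∫(2/(y + 5)) dy.
Step 3. Evaluate the standard form [assuming y > -5]: now 4*log(y + 2) + 2*log(y + 5).
Answer: 4*log(y + 2) + 2*log(y + 5).


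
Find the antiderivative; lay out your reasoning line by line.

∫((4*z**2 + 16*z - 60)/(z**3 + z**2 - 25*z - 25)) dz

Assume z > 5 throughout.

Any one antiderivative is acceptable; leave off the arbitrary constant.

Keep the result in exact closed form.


Step 1. Decompose ∫((4*z**2 + 16*z - 60)/(z**3 + z**2 - 25*z - 25)) dz by partial fractions, (4*z**2 + 16*z - 60)/(z**3 + z**2 - 25*z - 25) = -1/(z + 5) + 3/(z + 1) + 2/(z - 5): now ∫(2/(z - 5)) dz + ∫(3/(z + 1)) dz + ∫(-1/(z + 5)) dz.
Step 2. Evaluate the standard form [assuming z > 5]: now 2*log(z - 5) + ∫(3/(z + 1)) dz + ∫(-1/(z + 5)) dz.
Step 3. Evaluate the standard form [assuming z > -1]: now 2*log(z - 5) + 3*log(z + 1) + ∫(-1/(z + 5)) dz.
Step 4. Evaluate the standard form [assuming z > -5]: now 2*log(z - 5) + 3*log(z + 1) - log(z + 5).
Answer: 2*log(z - 5) + 3*log(z + 1) - log(z + 5).


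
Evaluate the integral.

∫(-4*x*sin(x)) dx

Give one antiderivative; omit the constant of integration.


Answer: 4*x*cos(x) - 4*sin(x).


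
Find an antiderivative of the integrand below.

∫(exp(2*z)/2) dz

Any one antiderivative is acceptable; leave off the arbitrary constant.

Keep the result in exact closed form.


Answer: exp(2*z)/4.


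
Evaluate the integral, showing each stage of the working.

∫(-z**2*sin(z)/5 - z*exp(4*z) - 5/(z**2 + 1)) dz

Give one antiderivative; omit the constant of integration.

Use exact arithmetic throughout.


Step 1. Rewrite: now ∫(-z*exp(4*z)) dz + ∫(-z**2*sin(z)/5) dz + ∫(-5/(z**2 + 1)) dz.
Step 2. Integrate ∫(-z*exp(4*z)) dz by parts with u = z, dv = (-exp(4*z)) dz, so v = -exp(4*z)/4: now -z*exp(4*z)/4 + ∫(-z**2*sin(z)/5) dz + ∫(-5/(z**2 + 1)) dz + ∫(exp(4*z)/4) dz.
Step 3. Evaluate the standard form: now -z*exp(4*z)/4 + exp(4*z)/16 + ∫(-z**2*sin(z)/5) dz + ∫(-5/(z**2 + 1)) dz.
Step 4. Integrate ∫(-z**2*sin(z)/5) dz by parts with u = z**2, dv = (-sin(z)/5) dz, so v = cos(z)/5: now z**2*cos(z)/5 - z*exp(4*z)/4 + exp(4*z)/16 + ∫(-2*z*cos(z)/5) dz + ∫(-5/(z**2 + 1)) dz.
Step 5. Integrate ∫(-2*z*cos(z)/5) dz by parts with u = z, dv = (-2*cos(z)/5) dz, so v = -2*sin(z)/5: now z**2*cos(z)/5 - z*exp(4*z)/4 - 2*z*sin(z)/5 + exp(4*z)/16 + ∫(-5/(z**2 + 1)) dz + ∫(2*sin(z)/5) dz.
Step 6. Evaluate the standard form: now z**2*cos(z)/5 - z*exp(4*z)/4 - 2*z*sin(z)/5 + exp(4*z)/16 - 2*cos(z)/5 + ∫(-5/(z**2 + 1)) dz.
Step 7. Evaluate the standard form: now z**2*cos(z)/5 - z*exp(4*z)/4 - 2*z*sin(z)/5 + exp(4*z)/16 - 2*cos(z)/5 - 5*atan(z).
Answer: z**2*cos(z)/5 - z*exp(4*z)/4 - 2*z*sin(z)/5 + exp(4*z)/16 - 2*cos(z)/5 - 5*atan(z).


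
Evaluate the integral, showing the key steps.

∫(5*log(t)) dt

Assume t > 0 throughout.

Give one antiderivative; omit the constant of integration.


Step 1. Integrate ∫(5*log(t)) dt by parts with u = log(t), dv = (5) dt, so v = 5*t [assuming t > 0]: now 5*t*log(t) + ∫(-5) dt.
Step 2. Evaluate the standard form: now 5*t*log(t) - 5*t.
Answer: 5*t*log(t) - 5*t.


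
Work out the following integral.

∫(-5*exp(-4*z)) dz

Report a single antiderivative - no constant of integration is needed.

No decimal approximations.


Answer: 5*exp(-4*z)/4.


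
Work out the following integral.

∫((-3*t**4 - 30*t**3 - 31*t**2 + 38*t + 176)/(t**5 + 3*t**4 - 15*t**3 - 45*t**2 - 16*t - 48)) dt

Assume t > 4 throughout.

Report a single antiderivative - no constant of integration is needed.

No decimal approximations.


Answer: -3*log(t - 4) - 5*log(t + 3) + 5*log(t + 4) - 4*atan(t).


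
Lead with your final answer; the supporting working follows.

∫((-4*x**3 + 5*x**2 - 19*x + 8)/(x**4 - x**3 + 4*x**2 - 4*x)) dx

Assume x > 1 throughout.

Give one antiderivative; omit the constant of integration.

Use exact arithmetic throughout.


The answer is -2*log(x) - 2*log(x - 1) + 3*atan(x/2)/2.
Step 1. Decompose ∫((-4*x**3 + 5*x**2 - 19*x + 8)/(x**4 - x**3 + 4*x**2 - 4*x)) dx by partial fractions, (-4*x**3 + 5*x**2 - 19*x + 8)/(x**4 - x**3 + 4*x**2 - 4*x) = 3/(x**2 + 4) - 2/(x - 1) - 2/x: now ∫(-2/x) dx + ∫(-2/(x - 1)) dx + ∫(3/(x**2 + 4)) dx.
Step 2. Evaluate the standard form [assuming x > 1]: now -2*log(x - 1) + ∫(-2/x) dx + ∫(3/(x**2 + 4)) dx.
Step 3. Evaluate the standard form [assuming x > 0]: now -2*log(x) - 2*log(x - 1) + ∫(3/(x**2 + 4)) dx.
Step 4. Evaluate the standard form: now -2*log(x) - 2*log(x - 1) + 3*atan(x/2)/2.
Answer: -2*log(x) - 2*log(x - 1) + 3*atan(x/2)/2.


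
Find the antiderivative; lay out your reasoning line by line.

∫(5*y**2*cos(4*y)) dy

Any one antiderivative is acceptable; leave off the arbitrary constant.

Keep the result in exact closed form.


Step 1. Integrate ∫(5*y**2*cos(4*y)) dy by parts with u = y**2, dv = (5*cos(4*y)) dy, so v = 5*sin(4*y)/4: now 5*y**2*sin(4*y)/4 + ∫(-5*y*sin(4*y)/2) dy.
Step 2. Integrate ∫(-5*y*sin(4*y)/2) dy by parts with u = y, dv = (-5*sin(4*y)/2) dy, so v = 5*cos(4*y)/8: now 5*y**2*sin(4*y)/4 + 5*y*cos(4*y)/8 + ∫(-5*cos(4*y)/8) dy.
Step 3. Evaluate the standard form: now 5*y**2*sin(4*y)/4 + 5*y*cos(4*y)/8 - 5*sin(4*y)/32.
Answer: 5*y**2*sin(4*y)/4 + 5*y*cos(4*y)/8 - 5*sin(4*y)/32.


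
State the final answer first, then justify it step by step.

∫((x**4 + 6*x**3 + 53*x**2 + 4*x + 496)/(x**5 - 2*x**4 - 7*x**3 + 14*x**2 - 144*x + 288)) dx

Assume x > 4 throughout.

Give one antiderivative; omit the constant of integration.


The answer is 5*log(x - 4) - 5*log(x - 2) + log(x + 4) + 2*atan(x/3)/3.
Step 1. Decompose ∫((x**4 + 6*x**3 + 53*x**2 + 4*x + 496)/(x**5 - 2*x**4 - 7*x**3 + 14*x**2 - 144*x + 288)) dx by partial fractions, (x**4 + 6*x**3 + 53*x**2 + 4*x + 496)/(x**5 - 2*x**4 - 7*x**3 + 14*x**2 - 144*x + 288) = 2/(x**2 + 9) + 1/(x + 4) - 5/(x - 2) + 5/(x - 4): now ∫(5/(x - 4)) dx + ∫(-5/(x - 2)) dx + ∫(1/(x + 4)) dx + ∫(2/(x**2 + 9)) dx.
Step 2. Evaluate the standard form [assuming x > 4]: now 5*log(x - 4) + ∫(-5/(x - 2)) dx + ∫(1/(x + 4)) dx + ∫(2/(x**2 + 9)) dx.
Step 3. Evaluate the standard form [assuming x > 2]: now 5*log(x - 4) - 5*log(x - 2) + ∫(1/(x + 4)) dx + ∫(2/(x**2 + 9)) dx.
Step 4. Evaluate the standard form [assuming x > -4]: now 5*log(x - 4) - 5*log(x - 2) + log(x + 4) + ∫(2/(x**2 + 9)) dx.
Step 5. Evaluate the standard form: now 5*log(x - 4) - 5*log(x - 2) + log(x + 4) + 2*atan(x/3)/3.
Answer: 5*log(x - 4) - 5*log(x - 2) + log(x + 4) + 2*atan(x/3)/3.


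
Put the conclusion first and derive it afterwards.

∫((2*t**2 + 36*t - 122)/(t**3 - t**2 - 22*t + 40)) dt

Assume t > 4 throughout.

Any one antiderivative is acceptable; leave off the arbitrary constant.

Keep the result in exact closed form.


The answer is 3*log(t - 4) + 3*log(t - 2) - 4*log(t + 5).
Step 1. Decompose ∫((2*t**2 + 36*t - 122)/(t**3 - t**2 - 22*t + 40)) dt by partial fractions, (2*t**2 + 36*t - 122)/(t**3 - t**2 - 22*t + 40) = -4/(t + 5) + 3/(t - 2) + 3/(t - 4): now ∫(3/(t - 4)) dt + ∫(3/(t - 2)) dt + ∫(-4/(t + 5)) dt.
Step 2. Evaluate the standard form [assuming t > 4]: now 3*log(t - 4) + ∫(3/(t - 2)) dt + ∫(-4/(t + 5)) dt.
Step 3. Evaluate the standard form [assuming t > 2]: now 3*log(t - 4) + 3*log(t - 2) + ∫(-4/(t + 5)) dt.
Step 4. Evaluate the standard form [assuming t > -5]: now 3*log(t - 4) + 3*log(t - 2) - 4*log(t + 5).
Answer: 3*log(t - 4) + 3*log(t - 2) - 4*log(t + 5).


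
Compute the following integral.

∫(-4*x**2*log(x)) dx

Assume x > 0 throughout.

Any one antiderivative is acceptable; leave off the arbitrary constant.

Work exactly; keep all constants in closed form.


Answer: -4*x**3*log(x)/3 + 4*x**3/9.


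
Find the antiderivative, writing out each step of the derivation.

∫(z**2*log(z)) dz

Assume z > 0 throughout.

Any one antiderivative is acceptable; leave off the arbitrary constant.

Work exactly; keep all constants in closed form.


Step 1. Integrate ∫(z**2*log(z)) dz by parts with u = log(z), dv = (z**2) dz, so v = z**3/3 [assuming z > 0]: now z**3*log(z)/3 + ∫(-z**2/3) dz.
Step 2. Evaluate the standard form: now z**3*log(z)/3 - z**3/9.
Answer: z**3*log(z)/3 - z**3/9.


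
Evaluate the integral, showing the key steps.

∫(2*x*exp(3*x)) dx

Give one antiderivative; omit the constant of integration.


Step 1. Integrate ∫(2*x*exp(3*x)) dx by parts with u = x, dv = (2*exp(3*x)) dx, so v = 2*exp(3*x)/3: now 2*x*exp(3*x)/3 + ∫(-2*exp(3*x)/3) dx.
Step 2. Evaluate the standard form: now 2*x*exp(3*x)/3 - 2*exp(3*x)/9.
Answer: 2*x*exp(3*x)/3 - 2*exp(3*x)/9.


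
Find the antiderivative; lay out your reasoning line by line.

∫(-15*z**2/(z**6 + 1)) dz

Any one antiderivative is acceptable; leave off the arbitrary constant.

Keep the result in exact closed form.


Step 1. Substitute u = z**3, turning ∫(-15*z**2/(z**6 + 1)) dz into ∫(-5/(u**2 + 1)) du: now ∫(-5/(u**2 + 1)) du.
Step 2. Evaluate the standard form: now -5*atan(u).
Step 3. Substitute back u = z**3: now -5*atan(z**3).
Answer: -5*atan(z**3).


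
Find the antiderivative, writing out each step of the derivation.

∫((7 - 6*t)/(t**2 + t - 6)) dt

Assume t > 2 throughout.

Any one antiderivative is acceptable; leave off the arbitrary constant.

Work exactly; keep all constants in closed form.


Step 1. Decompose ∫((7 - 6*t)/(t**2 + t - 6)) dt by partial fractions, (7 - 6*t)/(t**2 + t - 6) = -5/(t + 3) - 1/(t - 2): now ∫(-1/(t - 2)) dt + ∫(-5/(t + 3)) dt.
Step 2. Evaluate the standard form [assuming t > 2]: now -log(t - 2) + ∫(-5/(t + 3)) dt.
Step 3. Evaluate the standard form [assuming t > -3]: now -log(t - 2) - 5*log(t + 3).
Answer: -log(t - 2) - 5*log(t + 3).


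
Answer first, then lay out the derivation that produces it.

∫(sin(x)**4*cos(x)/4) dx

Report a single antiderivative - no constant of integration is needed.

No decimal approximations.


The answer is sin(x)**5/20.
Step 1. Substitute u = sin(x), turning ∫(sin(x)**4*cos(x)/4) dx into ∫(u**4/4) du: now ∫(u**4/4) du.
Step 2. Evaluate the standard form: now u**5/20.
Step 3. Substitute back u = sin(x): now sin(x)**5/20.
Answer: sin(x)**5/20.


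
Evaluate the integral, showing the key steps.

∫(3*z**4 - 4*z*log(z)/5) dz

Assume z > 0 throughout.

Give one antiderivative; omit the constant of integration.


Step 1. Rewrite: now ∫(3*z**4) dz + ∫(-4*z*log(z)/5) dz.
Step 2. Evaluate the standard form: now 3*z**5/5 + ∫(-4*z*log(z)/5) dz.
Step 3. Integrate ∫(-4*z*log(z)/5) dz by parts with u = log(z), dv = (-4*z/5) dz, so v = -2*z**2/5 [assuming z > 0]: now 3*z**5/5 - 2*z**2*log(z)/5 + ∫(2*z/5) dz.
Step 4. Evaluate the standard form: now 3*z**5/5 - 2*z**2*log(z)/5 + z**2/5.
Answer: 3*z**5/5 - 2*z**2*log(z)/5 + z**2/5.


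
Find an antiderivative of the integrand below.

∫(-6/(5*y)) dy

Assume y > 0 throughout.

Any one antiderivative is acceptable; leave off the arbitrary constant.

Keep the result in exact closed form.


Answer: -6*log(y)/5.


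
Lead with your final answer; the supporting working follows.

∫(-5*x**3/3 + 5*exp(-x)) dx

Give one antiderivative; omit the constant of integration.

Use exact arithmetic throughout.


The answer is -5*x**4/12 - 5*exp(-x).
Step 1. Rewrite: now ∫(-5*x**3/3) dx + ∫(5*exp(-x)) dx.
Step 2. Evaluate the standard form: now ∫(-5*x**3/3) dx - 5*exp(-x).
Step 3. Evaluate the standard form: now -5*x**4/12 - 5*exp(-x).
Answer: -5*x**4/12 - 5*exp(-x).


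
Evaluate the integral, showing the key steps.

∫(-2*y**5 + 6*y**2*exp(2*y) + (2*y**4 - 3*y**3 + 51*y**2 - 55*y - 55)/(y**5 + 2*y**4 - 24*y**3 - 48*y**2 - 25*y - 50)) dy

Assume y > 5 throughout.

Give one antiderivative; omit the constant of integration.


Step 1. Rewrite: now ∫(-2*y**5) dy + ∫(6*y**2*exp(2*y)) dy + ∫((2*y**4 - 3*y**3 + 51*y**2 - 55*y - 55)/(y**5 + 2*y**4 - 24*y**3 - 48*y**2 - 25*y - 50)) dy.
Step 2. Evaluate the standard form: now -y**6/3 + ∫(6*y**2*exp(2*y)) dy + ∫((2*y**4 - 3*y**3 + 51*y**2 - 55*y - 55)/(y**5 + 2*y**4 - 24*y**3 - 48*y**2 - 25*y - 50)) dy.
Step 3. Integrate ∫(6*y**2*exp(2*y)) dy by parts with u = y**2, dv = (6*exp(2*y)) dy, so v = 3*exp(2*y): now -y**6/3 + 3*y**2*exp(2*y) + ∫(-6*y*exp(2*y)) dy + ∫((2*y**4 - 3*y**3 + 51*y**2 - 55*y - 55)/(y**5 + 2*y**4 - 24*y**3 - 48*y**2 - 25*y - 50)) dy.
Step 4. Integrate ∫(-6*y*exp(2*y)) dy by parts with u = y, dv = (-6*exp(2*y)) dy, so v = -3*exp(2*y): now -y**6/3 + 3*y**2*exp(2*y) - 3*y*exp(2*y) + ∫((2*y**4 - 3*y**3 + 51*y**2 - 55*y - 55)/(y**5 + 2*y**4 - 24*y**3 - 48*y**2 - 25*y - 50)) dy + ∫(3*exp(2*y)) dy.
Step 5. Evaluate the standard form: now -y**6/3 + 3*y**2*exp(2*y) - 3*y*exp(2*y) + 3*exp(2*y)/2 + ∫((2*y**4 - 3*y**3 + 51*y**2 - 55*y - 55)/(y**5 + 2*y**4 - 24*y**3 - 48*y**2 - 25*y - 50)) dy.
Step 6. Decompose ∫((2*y**4 - 3*y**3 + 51*y**2 - 55*y - 55)/(y**5 + 2*y**4 - 24*y**3 - 48*y**2 - 25*y - 50)) dy by partial fractions, (2*y**4 - 3*y**3 + 51*y**2 - 55*y - 55)/(y**5 + 2*y**4 - 24*y**3 - 48*y**2 - 25*y - 50) = 2/(y**2 + 1) + 4/(y + 5) - 3/(y + 2) + 1/(y - 5): now -y**6/3 + 3*y**2*exp(2*y) - 3*y*exp(2*y) + 3*exp(2*y)/2 + ∫(1/(y - 5)) dy + ∫(-3/(y + 2)) dy + ∫(4/(y + 5)) dy + ∫(2/(y**2 + 1)) dy.
Step 7. Evaluate the standard form [assuming y > -2]: now -y**6/3 + 3*y**2*exp(2*y) - 3*y*exp(2*y) + 3*exp(2*y)/2 - 3*log(y + 2) + ∫(1/(y - 5)) dy + ∫(4/(y + 5)) dy + ∫(2/(y**2 + 1)) dy.
Step 8. Evaluate the standard form [assuming y > 5]: now -y**6/3 + 3*y**2*exp(2*y) - 3*y*exp(2*y) + 3*exp(2*y)/2 + log(y - 5) - 3*log(y + 2) + ∫(4/(y + 5)) dy + ∫(2/(y**2 + 1)) dy.
Step 9. Evaluate the standard form [assuming y > -5]: now -y**6/3 + 3*y**2*exp(2*y) - 3*y*exp(2*y) + 3*exp(2*y)/2 + log(y - 5) - 3*log(y + 2) + 4*log(y + 5) + ∫(2/(y**2 + 1)) dy.
Step 10. Evaluate the standard form: now -y**6/3 + 3*y**2*exp(2*y) - 3*y*exp(2*y) + 3*exp(2*y)/2 + log(y - 5) - 3*log(y + 2) + 4*log(y + 5) + 2*atan(y).
Answer: -y**6/3 + 3*y**2*exp(2*y) - 3*y*exp(2*y) + 3*exp(2*y)/2 + log(y - 5) - 3*log(y + 2) + 4*log(y + 5) + 2*atan(y).


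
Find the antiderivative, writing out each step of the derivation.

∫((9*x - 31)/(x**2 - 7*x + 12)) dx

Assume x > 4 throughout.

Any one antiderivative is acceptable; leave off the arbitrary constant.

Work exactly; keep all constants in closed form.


Step 1. Decompose ∫((9*x - 31)/(x**2 - 7*x + 12)) dx by partial fractions, (9*x - 31)/(x**2 - 7*x + 12) = 4/(x - 3) + 5/(x - 4): now ∫(5/(x - 4)) dx + ∫(4/(x - 3)) dx.
Step 2. Evaluate the standard form [assuming x > 4]: now 5*log(x - 4) + ∫(4/(x - 3)) dx.
Step 3. Evaluate the standard form [assuming x > 3]: now 5*log(x - 4) + 4*log(x - 3).
Answer: 5*log(x - 4) + 4*log(x - 3).


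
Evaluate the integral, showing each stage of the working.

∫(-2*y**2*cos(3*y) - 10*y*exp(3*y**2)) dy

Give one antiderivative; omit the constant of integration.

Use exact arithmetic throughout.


Step 1. Rewrite: now ∫(-10*y*exp(3*y**2)) dy + ∫(-2*y**2*cos(3*y)) dy.
Step 2. Substitute u = y**2, turning ∫(-10*y*exp(3*y**2)) dy into ∫(-5*exp(3*u)) du: now ∫(-2*y**2*cos(3*y)) dy + ∫(-5*exp(3*u)) du.
Step 3. Evaluate the standard form: now -5*exp(3*u)/3 + ∫(-2*y**2*cos(3*y)) dy.
Step 4. Substitute back u = y**2: now -5*exp(3*y**2)/3 + ∫(-2*y**2*cos(3*y)) dy.
Step 5. Integrate ∫(-2*y**2*cos(3*y)) dy by parts with u = y**2, dv = (-2*cos(3*y)) dy, so v = -2*sin(3*y)/3: now -2*y**2*sin(3*y)/3 - 5*exp(3*y**2)/3 + ∫(4*y*sin(3*y)/3) dy.
Step 6. Integrate ∫(4*y*sin(3*y)/3) dy by parts with u = y, dv = (4*sin(3*y)/3) dy, so v = -4*cos(3*y)/9: now -2*y**2*sin(3*y)/3 - 4*y*cos(3*y)/9 - 5*exp(3*y**2)/3 + ∫(4*cos(3*y)/9) dy.
Step 7. Evaluate the standard form: now -2*y**2*sin(3*y)/3 - 4*y*cos(3*y)/9 - 5*exp(3*y**2)/3 + 4*sin(3*y)/27.
Answer: -2*y**2*sin(3*y)/3 - 4*y*cos(3*y)/9 - 5*exp(3*y**2)/3 + 4*sin(3*y)/27.


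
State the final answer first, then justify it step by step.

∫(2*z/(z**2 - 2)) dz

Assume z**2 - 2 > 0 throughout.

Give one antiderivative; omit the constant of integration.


The answer is log(z**2 - 2).
Step 1. Substitute u = z**2 - 2, turning ∫(2*z/(z**2 - 2)) dz into ∫(1/u) du: now ∫(1/u) du.
Step 2. Evaluate the standard form [assuming u > 0]: now log(u).
Step 3. Substitute back u = z**2 - 2: now log(z**2 - 2).
Answer: log(z**2 - 2).


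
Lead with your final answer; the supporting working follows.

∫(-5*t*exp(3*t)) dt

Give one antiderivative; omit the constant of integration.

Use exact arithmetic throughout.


The answer is -5*t*exp(3*t)/3 + 5*exp(3*t)/9.
Step 1. Integrate ∫(-5*t*exp(3*t)) dt by parts with u = t, dv = (-5*exp(3*t)) dt, so v = -5*exp(3*t)/3: now -5*t*exp(3*t)/3 + ∫(5*exp(3*t)/3) dt.
Step 2. Evaluate the standard form: now -5*t*exp(3*t)/3 + 5*exp(3*t)/9.
Answer: -5*t*exp(3*t)/3 + 5*exp(3*t)/9.


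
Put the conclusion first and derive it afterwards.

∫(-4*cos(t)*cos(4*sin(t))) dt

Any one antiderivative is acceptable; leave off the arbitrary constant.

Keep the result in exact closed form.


The answer is -sin(4*sin(t)).
Step 1. Substitute u = sin(t), turning ∫(-4*cos(t)*cos(4*sin(t))) dt into ∫(-4*cos(4*u)) du: now ∫(-4*cos(4*u)) du.
Step 2. Evaluate the standard form: now -sin(4*u).
Step 3. Substitute back u = sin(t): now -sin(4*sin(t)).
Answer: -sin(4*sin(t)).


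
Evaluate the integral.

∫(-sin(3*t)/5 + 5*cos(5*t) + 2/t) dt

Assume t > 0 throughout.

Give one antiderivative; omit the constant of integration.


Answer: 2*log(t) + sin(5*t) + cos(3*t)/15.


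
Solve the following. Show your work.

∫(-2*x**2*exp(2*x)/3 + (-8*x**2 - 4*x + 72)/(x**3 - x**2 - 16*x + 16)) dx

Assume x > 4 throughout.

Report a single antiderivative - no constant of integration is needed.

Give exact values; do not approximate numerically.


Step 1. Rewrite: now ∫(-2*x**2*exp(2*x)/3) dx + ∫((-8*x**2 - 4*x + 72)/(x**3 - x**2 - 16*x + 16)) dx.
Step 2. Decompose ∫((-8*x**2 - 4*x + 72)/(x**3 - x**2 - 16*x + 16)) dx by partial fractions, (-8*x**2 - 4*x + 72)/(x**3 - x**2 - 16*x + 16) = -1/(x + 4) - 4/(x - 1) - 3/(x - 4): now ∫(-2*x**2*exp(2*x)/3) dx + ∫(-3/(x - 4)) dx + ∫(-4/(x - 1)) dx + ∫(-1/(x + 4)) dx.
Step 3. Evaluate the standard form [assuming x > -4]: now -log(x + 4) + ∫(-2*x**2*exp(2*x)/3) dx + ∫(-3/(x - 4)) dx + ∫(-4/(x - 1)) dx.
Step 4. Evaluate the standard form [assuming x > 4]: now -3*log(x - 4) - log(x + 4) + ∫(-2*x**2*exp(2*x)/3) dx + ∫(-4/(x - 1)) dx.
Step 5. Evaluate the standard form [assuming x > 1]: now -3*log(x - 4) - 4*log(x - 1) - log(x + 4) + ∫(-2*x**2*exp(2*x)/3) dx.
Step 6. Integrate ∫(-2*x**2*exp(2*x)/3) dx by parts with u = x**2, dv = (-2*exp(2*x)/3) dx, so v = -exp(2*x)/3: now -x**2*exp(2*x)/3 - 3*log(x - 4) - 4*log(x - 1) - log(x + 4) + ∫(2*x*exp(2*x)/3) dx.
Step 7. Integrate ∫(2*x*exp(2*x)/3) dx by parts with u = x, dv = (2*exp(2*x)/3) dx, so v = exp(2*x)/3: now -x**2*exp(2*x)/3 + x*exp(2*x)/3 - 3*log(x - 4) - 4*log(x - 1) - log(x + 4) + ∫(-exp(2*x)/3) dx.
Step 8. Evaluate the standard form: now -x**2*exp(2*x)/3 + x*exp(2*x)/3 - exp(2*x)/6 - 3*log(x - 4) - 4*log(x - 1) - log(x + 4).
Answer: -x**2*exp(2*x)/3 + x*exp(2*x)/3 - exp(2*x)/6 - 3*log(x - 4) - 4*log(x - 1) - log(x + 4).


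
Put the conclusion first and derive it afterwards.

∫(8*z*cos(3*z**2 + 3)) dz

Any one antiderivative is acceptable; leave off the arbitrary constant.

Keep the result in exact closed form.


The answer is 4*sin(3*z**2 + 3)/3.
Step 1. Substitute u = z**2 + 1, turning ∫(8*z*cos(3*z**2 + 3)) dz into ∫(4*cos(3*u)) du: now ∫(4*cos(3*u)) du.
Step 2. Evaluate the standard form: now 4*sin(3*u)/3.
Step 3. Substitute back u = z**2 + 1: now 4*sin(3*z**2 + 3)/3.
Answer: 4*sin(3*z**2 + 3)/3.


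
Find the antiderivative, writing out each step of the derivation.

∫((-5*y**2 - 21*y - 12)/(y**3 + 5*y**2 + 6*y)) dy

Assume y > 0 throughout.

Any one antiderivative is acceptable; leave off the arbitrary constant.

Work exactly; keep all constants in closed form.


Step 1. Decompose ∫((-5*y**2 - 21*y - 12)/(y**3 + 5*y**2 + 6*y)) dy by partial fractions, (-5*y**2 - 21*y - 12)/(y**3 + 5*y**2 + 6*y) = 2/(y + 3) - 5/(y + 2) - 2/y: now ∫(-2/y) dy + ∫(-5/(y + 2)) dy + ∫(2/(y + 3)) dy.
Step 2. Evaluate the standard form [assuming y > -3]: now 2*log(y + 3) + ∫(-2/y) dy + ∫(-5/(y + 2)) dy.
Step 3. Evaluate the standard form [assuming y > 0]: now -2*log(y) + 2*log(y + 3) + ∫(-5/(y + 2)) dy.
Step 4. Evaluate the standard form [assuming y > -2]: now -2*log(y) - 5*log(y + 2) + 2*log(y + 3).
Answer: -2*log(y) - 5*log(y + 2) + 2*log(y + 3).


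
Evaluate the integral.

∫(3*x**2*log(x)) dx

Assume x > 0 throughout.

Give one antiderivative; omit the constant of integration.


Answer: x**3*log(x) - x**3/3.


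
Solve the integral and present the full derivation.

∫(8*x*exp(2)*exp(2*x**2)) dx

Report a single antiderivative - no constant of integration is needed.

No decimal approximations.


Step 1. Substitute u = x**2 + 1, turning ∫(8*x*exp(2)*exp(2*x**2)) dx into ∫(4*exp(2*u)) du: now ∫(4*exp(2*u)) du.
Step 2. Evaluate the standard form: now 2*exp(2*u).
Step 3. Substitute back u = x**2 + 1: now 2*exp(2*x**2 + 2).
Answer: 2*exp(2*x**2 + 2).


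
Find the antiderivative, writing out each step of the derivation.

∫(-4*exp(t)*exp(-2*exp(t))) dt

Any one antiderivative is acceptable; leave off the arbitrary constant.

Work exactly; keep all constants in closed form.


Step 1. Substitute u = exp(t), turning ∫(-4*exp(t)*exp(-2*exp(t))) dt into ∫(-4*exp(-2*u)) du: now ∫(-4*exp(-2*u)) du.
Step 2. Evaluate the standard form: now 2*exp(-2*u).
Step 3. Substitute back u = exp(t): now 2*exp(-2*exp(t)).
Answer: 2*exp(-2*exp(t)).


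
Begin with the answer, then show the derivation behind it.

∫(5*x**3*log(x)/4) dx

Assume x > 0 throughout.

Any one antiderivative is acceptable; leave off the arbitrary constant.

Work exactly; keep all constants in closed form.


The answer is 5*x**4*log(x)/16 - 5*x**4/64.
Step 1. Integrate ∫(5*x**3*log(x)/4) dx by parts with u = log(x), dv = (5*x**3/4) dx, so v = 5*x**4/16 [assuming x > 0]: now 5*x**4*log(x)/16 + ∫(-5*x**3/16) dx.
Step 2. Evaluate the standard form: now 5*x**4*log(x)/16 - 5*x**4/64.
Answer: 5*x**4*log(x)/16 - 5*x**4/64.
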